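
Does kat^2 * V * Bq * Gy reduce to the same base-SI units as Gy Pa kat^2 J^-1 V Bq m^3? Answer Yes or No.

Yes

Left side:
  kat = s⁻¹·mol.
  So kat² = s⁻²·mol².
  V = kg·m²·s⁻³·A⁻¹.
  Bq = s⁻¹.
  Gy = m²·s⁻².
  Combining: kat²·V·Bq·Gy = (s⁻²·mol²) · (kg·m²·s⁻³·A⁻¹) · s⁻¹ · (m²·s⁻²) = kg·m⁴·s⁻⁸·A⁻¹·mol².
Right side:
  Gy = J/kg (absorbed dose = energy per mass),
      = m²·s⁻².
  Pa = N/m² (pressure = force per area),
      = kg·m⁻¹·s⁻².
  kat = mol/s = s⁻¹·mol (catalytic activity).
  So kat² = s⁻²·mol².
  J = N·m (work = force × distance),
      = kg·m²·s⁻².
  So J⁻¹ = kg⁻¹·m⁻²·s².
  V = W/A (potential = power per current),
      = kg·m²·s⁻³·A⁻¹.
  Bq = 1/s = s⁻¹ (activity is decays per second).
  Combining: Gy·Pa·kat²·J⁻¹·V·Bq·m³ = (m²·s⁻²) · (kg·m⁻¹·s⁻²) · (s⁻²·mol²) · (kg⁻¹·m⁻²·s²) · (kg·m²·s⁻³·A⁻¹) · s⁻¹ · m³ = kg·m⁴·s⁻⁸·A⁻¹·mol².
Both reduce to kg·m⁴·s⁻⁸·A⁻¹·mol².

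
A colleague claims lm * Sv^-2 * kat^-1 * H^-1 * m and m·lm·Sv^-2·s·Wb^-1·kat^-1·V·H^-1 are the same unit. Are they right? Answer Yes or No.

Left side:
  lm = cd·sr = cd (luminous flux; sr is dimensionless).
  Sv = J/kg (equivalent dose = energy per mass),
      = m²·s⁻².
  So Sv⁻² = m⁻⁴·s⁴.
  kat = mol/s = s⁻¹·mol (catalytic activity).
  So kat⁻¹ = s·mol⁻¹.
  H = Wb/A (inductance = flux per current),
      = kg·m²·s⁻²·A⁻².
  So H⁻¹ = kg⁻¹·m⁻²·s²·A².
  Combining: lm·Sv⁻²·kat⁻¹·H⁻¹·m = cd · (m⁻⁴·s⁴) · (s·mol⁻¹) · (kg⁻¹·m⁻²·s²·A²) · m = kg⁻¹·m⁻⁵·s⁷·A²·mol⁻¹·cd.
Right side:
  lm = cd·sr = cd (luminous flux; sr is dimensionless).
  Sv = J/kg (equivalent dose = energy per mass),
      = m²·s⁻².
  So Sv⁻² = m⁻⁴·s⁴.
  Wb = V·s (flux: a volt is a weber per second),
      = kg·m²·s⁻²·A⁻¹.
  So Wb⁻¹ = kg⁻¹·m⁻²·s²·A.
  kat = mol/s = s⁻¹·mol (catalytic activity).
  So kat⁻¹ = s·mol⁻¹.
  V = W/A (potential = power per current),
      = kg·m²·s⁻³·A⁻¹.
  H = Wb/A (inductance = flux per current),
      = kg·m²·s⁻²·A⁻².
  So H⁻¹ = kg⁻¹·m⁻²·s²·A².
  Combining: m·lm·Sv⁻²·s·Wb⁻¹·kat⁻¹·V·H⁻¹ = m · cd · (m⁻⁴·s⁴) · s · (kg⁻¹·m⁻²·s²·A) · (s·mol⁻¹) · (kg·m²·s⁻³·A⁻¹) · (kg⁻¹·m⁻²·s²·A²) = kg⁻¹·m⁻⁵·s⁷·A²·mol⁻¹·cd.
Both reduce to kg⁻¹·m⁻⁵·s⁷·A²·mol⁻¹·cd.

Yes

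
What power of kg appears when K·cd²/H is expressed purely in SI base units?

H = Wb/A (inductance = flux per current),
    = kg·m²·s⁻²·A⁻².
So H⁻¹ = kg⁻¹·m⁻²·s²·A².
Combining: H⁻¹·K·cd² = (kg⁻¹·m⁻²·s²·A²) · K · cd² = kg⁻¹·m⁻²·s²·A²·K·cd².
The exponent of kg is -1.

-1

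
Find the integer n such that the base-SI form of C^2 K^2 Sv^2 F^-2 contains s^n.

C = s·A.
So C² = s²·A².
Sv = m²·s⁻².
So Sv² = m⁴·s⁻⁴.
F = kg⁻¹·m⁻²·s⁴·A².
So F⁻² = kg²·m⁴·s⁻⁸·A⁻⁴.
Combining: C²·K²·Sv²·F⁻² = (s²·A²) · K² · (m⁴·s⁻⁴) · (kg²·m⁴·s⁻⁸·A⁻⁴) = kg²·m⁸·s⁻¹⁰·A⁻²·K².
The exponent of s is -10.

-10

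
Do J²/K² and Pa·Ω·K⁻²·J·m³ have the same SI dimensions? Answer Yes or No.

No

Left side:
  J = N·m (work = force × distance),
      = kg·m²·s⁻².
  So J² = kg²·m⁴·s⁻⁴.
  Combining: K⁻²·J² = K⁻² · (kg²·m⁴·s⁻⁴) = kg²·m⁴·s⁻⁴·K⁻².
Right side:
  Pa = N/m² (pressure = force per area),
      = kg·m⁻¹·s⁻².
  Ω = V/A (resistance = voltage per current),
      = kg·m²·s⁻³·A⁻².
  J = N·m (work = force × distance),
      = kg·m²·s⁻².
  Combining: Pa·Ω·K⁻²·J·m³ = (kg·m⁻¹·s⁻²) · (kg·m²·s⁻³·A⁻²) · K⁻² · (kg·m²·s⁻²) · m³ = kg³·m⁶·s⁻⁷·A⁻²·K⁻².
Left is kg²·m⁴·s⁻⁴·K⁻²; right is kg³·m⁶·s⁻⁷·A⁻²·K⁻² — different.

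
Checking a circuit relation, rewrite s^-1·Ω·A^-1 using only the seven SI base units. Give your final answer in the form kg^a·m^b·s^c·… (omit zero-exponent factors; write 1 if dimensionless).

Ω = kg·m²·s⁻³·A⁻².
Combining: s⁻¹·Ω·A⁻¹ = s⁻¹ · (kg·m²·s⁻³·A⁻²) · A⁻¹ = kg·m²·s⁻⁴·A⁻³.

kg·m²·s⁻⁴·A⁻³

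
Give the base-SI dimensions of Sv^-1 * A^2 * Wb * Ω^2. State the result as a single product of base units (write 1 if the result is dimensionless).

Sv = m²·s⁻².
So Sv⁻¹ = m⁻²·s².
Wb = kg·m²·s⁻²·A⁻¹.
Ω = kg·m²·s⁻³·A⁻².
So Ω² = kg²·m⁴·s⁻⁶·A⁻⁴.
Combining: Sv⁻¹·A²·Wb·Ω² = (m⁻²·s²) · A² · (kg·m²·s⁻²·A⁻¹) · (kg²·m⁴·s⁻⁶·A⁻⁴) = kg³·m⁴·s⁻⁶·A⁻³.

kg³·m⁴·s⁻⁶·A⁻³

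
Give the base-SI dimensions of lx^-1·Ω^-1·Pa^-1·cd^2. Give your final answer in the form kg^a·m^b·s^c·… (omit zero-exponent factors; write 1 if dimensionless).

kg⁻²·m·s⁵·A²·cd

lx = lm/m² (illuminance = luminous flux per area),
    = m⁻²·cd.
So lx⁻¹ = m²·cd⁻¹.
Ω = V/A (resistance = voltage per current),
    = kg·m²·s⁻³·A⁻².
So Ω⁻¹ = kg⁻¹·m⁻²·s³·A².
Pa = N/m² (pressure = force per area),
    = kg·m⁻¹·s⁻².
So Pa⁻¹ = kg⁻¹·m·s².
Combining: lx⁻¹·Ω⁻¹·Pa⁻¹·cd² = (m²·cd⁻¹) · (kg⁻¹·m⁻²·s³·A²) · (kg⁻¹·m·s²) · cd² = kg⁻²·m·s⁵·A²·cd.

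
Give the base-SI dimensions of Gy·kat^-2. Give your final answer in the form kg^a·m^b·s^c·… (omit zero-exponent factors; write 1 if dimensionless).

m²·mol⁻²

Gy = J/kg (absorbed dose = energy per mass),
    = m²·s⁻².
kat = mol/s = s⁻¹·mol (catalytic activity).
So kat⁻² = s²·mol⁻².
Combining: Gy·kat⁻² = (m²·s⁻²) · (s²·mol⁻²) = m²·mol⁻².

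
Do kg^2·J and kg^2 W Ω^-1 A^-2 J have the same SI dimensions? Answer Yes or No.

Left side:
  J = N·m (work = force × distance),
      = kg·m²·s⁻².
  Combining: kg²·J = kg² · (kg·m²·s⁻²) = kg³·m²·s⁻².
Right side:
  W = J/s (power = energy per time),
      = kg·m²·s⁻³.
  Ω = V/A (resistance = voltage per current),
      = kg·m²·s⁻³·A⁻².
  So Ω⁻¹ = kg⁻¹·m⁻²·s³·A².
  J = N·m (work = force × distance),
      = kg·m²·s⁻².
  Combining: kg²·W·Ω⁻¹·A⁻²·J = kg² · (kg·m²·s⁻³) · (kg⁻¹·m⁻²·s³·A²) · A⁻² · (kg·m²·s⁻²) = kg³·m²·s⁻².
Both reduce to kg³·m²·s⁻².

Yes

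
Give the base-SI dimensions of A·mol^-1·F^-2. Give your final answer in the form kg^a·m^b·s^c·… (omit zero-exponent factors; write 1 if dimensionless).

F = C/V (capacitance = charge per voltage),
    = A·s/(kg·m²·s⁻³·A⁻¹) (substituting C and V),
    = kg⁻¹·m⁻²·s⁴·A².
So F⁻² = kg²·m⁴·s⁻⁸·A⁻⁴.
Combining: A·mol⁻¹·F⁻² = A · mol⁻¹ · (kg²·m⁴·s⁻⁸·A⁻⁴) = kg²·m⁴·s⁻⁸·A⁻³·mol⁻¹.

kg²·m⁴·s⁻⁸·A⁻³·mol⁻¹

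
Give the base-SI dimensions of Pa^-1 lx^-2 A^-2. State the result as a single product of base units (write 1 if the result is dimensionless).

Pa = kg·m⁻¹·s⁻².
So Pa⁻¹ = kg⁻¹·m·s².
lx = m⁻²·cd.
So lx⁻² = m⁴·cd⁻².
Combining: Pa⁻¹·lx⁻²·A⁻² = (kg⁻¹·m·s²) · (m⁴·cd⁻²) · A⁻² = kg⁻¹·m⁵·s²·A⁻²·cd⁻².

kg⁻¹·m⁵·s²·A⁻²·cd⁻²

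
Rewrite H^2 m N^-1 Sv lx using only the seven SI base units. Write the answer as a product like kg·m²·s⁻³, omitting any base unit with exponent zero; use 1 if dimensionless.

kg·m⁴·s⁻⁴·A⁻⁴·cd

H = Wb/A (inductance = flux per current),
    = kg·m²·s⁻²·A⁻².
So H² = kg²·m⁴·s⁻⁴·A⁻⁴.
N = kg·m/s² = kg·m·s⁻² (force = mass × acceleration).
So N⁻¹ = kg⁻¹·m⁻¹·s².
Sv = J/kg (equivalent dose = energy per mass),
    = m²·s⁻².
lx = lm/m² (illuminance = luminous flux per area),
    = m⁻²·cd.
Combining: H²·m·N⁻¹·Sv·lx = (kg²·m⁴·s⁻⁴·A⁻⁴) · m · (kg⁻¹·m⁻¹·s²) · (m²·s⁻²) · (m⁻²·cd) = kg·m⁴·s⁻⁴·A⁻⁴·cd.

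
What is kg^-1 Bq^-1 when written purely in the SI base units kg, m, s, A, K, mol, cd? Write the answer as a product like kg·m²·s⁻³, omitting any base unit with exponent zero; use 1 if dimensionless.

kg⁻¹·s

Bq = s⁻¹.
So Bq⁻¹ = s.
Combining: kg⁻¹·Bq⁻¹ = kg⁻¹ · s = kg⁻¹·s.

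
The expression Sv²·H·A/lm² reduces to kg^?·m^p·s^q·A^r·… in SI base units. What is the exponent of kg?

Sv = m²·s⁻².
So Sv² = m⁴·s⁻⁴.
H = kg·m²·s⁻²·A⁻².
lm = cd.
So lm⁻² = cd⁻².
Combining: Sv²·H·A·lm⁻² = (m⁴·s⁻⁴) · (kg·m²·s⁻²·A⁻²) · A · cd⁻² = kg·m⁶·s⁻⁶·A⁻¹·cd⁻².
The exponent of kg is 1.

1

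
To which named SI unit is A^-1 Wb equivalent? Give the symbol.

H

Wb = V·s (flux: a volt is a weber per second),
    = kg·m²·s⁻²·A⁻¹.
Combining: A⁻¹·Wb = A⁻¹ · (kg·m²·s⁻²·A⁻¹) = kg·m²·s⁻²·A⁻².
kg·m²·s⁻²·A⁻² is the base-SI form of the henry.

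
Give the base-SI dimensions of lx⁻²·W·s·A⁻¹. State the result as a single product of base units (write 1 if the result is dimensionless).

kg·m⁶·s⁻²·A⁻¹·cd⁻²

lx = lm/m² (illuminance = luminous flux per area),
    = m⁻²·cd.
So lx⁻² = m⁴·cd⁻².
W = J/s (power = energy per time),
    = kg·m²·s⁻³.
Combining: lx⁻²·W·s·A⁻¹ = (m⁴·cd⁻²) · (kg·m²·s⁻³) · s · A⁻¹ = kg·m⁶·s⁻²·A⁻¹·cd⁻².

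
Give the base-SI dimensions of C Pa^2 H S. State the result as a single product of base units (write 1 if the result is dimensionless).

kg²·m⁻²·s⁻²·A

C = s·A.
Pa = kg·m⁻¹·s⁻².
So Pa² = kg²·m⁻²·s⁻⁴.
H = kg·m²·s⁻²·A⁻².
S = kg⁻¹·m⁻²·s³·A².
Combining: C·Pa²·H·S = (s·A) · (kg²·m⁻²·s⁻⁴) · (kg·m²·s⁻²·A⁻²) · (kg⁻¹·m⁻²·s³·A²) = kg²·m⁻²·s⁻²·A.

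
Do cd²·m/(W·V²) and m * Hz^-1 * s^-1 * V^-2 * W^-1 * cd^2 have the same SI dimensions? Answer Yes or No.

Yes

Left side:
  W = J/s (power = energy per time),
      = kg·m²·s⁻³.
  So W⁻¹ = kg⁻¹·m⁻²·s³.
  V = W/A (potential = power per current),
      = kg·m²·s⁻³·A⁻¹.
  So V⁻² = kg⁻²·m⁻⁴·s⁶·A².
  Combining: cd²·W⁻¹·V⁻²·m = cd² · (kg⁻¹·m⁻²·s³) · (kg⁻²·m⁻⁴·s⁶·A²) · m = kg⁻³·m⁻⁵·s⁹·A²·cd².
Right side:
  Hz = s⁻¹.
  So Hz⁻¹ = s.
  V = kg·m²·s⁻³·A⁻¹.
  So V⁻² = kg⁻²·m⁻⁴·s⁶·A².
  W = kg·m²·s⁻³.
  So W⁻¹ = kg⁻¹·m⁻²·s³.
  Combining: m·Hz⁻¹·s⁻¹·V⁻²·W⁻¹·cd² = m · s · s⁻¹ · (kg⁻²·m⁻⁴·s⁶·A²) · (kg⁻¹·m⁻²·s³) · cd² = kg⁻³·m⁻⁵·s⁹·A²·cd².
Both reduce to kg⁻³·m⁻⁵·s⁹·A²·cd².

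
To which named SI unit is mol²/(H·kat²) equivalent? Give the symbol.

H = Wb/A (inductance = flux per current),
    = kg·m²·s⁻²·A⁻².
So H⁻¹ = kg⁻¹·m⁻²·s²·A².
kat = mol/s = s⁻¹·mol (catalytic activity).
So kat⁻² = s²·mol⁻².
Combining: H⁻¹·kat⁻²·mol² = (kg⁻¹·m⁻²·s²·A²) · (s²·mol⁻²) · mol² = kg⁻¹·m⁻²·s⁴·A².
kg⁻¹·m⁻²·s⁴·A² is the base-SI form of the farad.

F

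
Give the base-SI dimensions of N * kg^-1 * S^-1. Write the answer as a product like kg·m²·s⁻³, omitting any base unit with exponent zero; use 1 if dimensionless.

kg·m³·s⁻⁵·A⁻²

N = kg·m/s² = kg·m·s⁻² (force = mass × acceleration).
S = 1/Ω (conductance is reciprocal resistance),
    = kg⁻¹·m⁻²·s³·A².
So S⁻¹ = kg·m²·s⁻³·A⁻².
Combining: N·kg⁻¹·S⁻¹ = (kg·m·s⁻²) · kg⁻¹ · (kg·m²·s⁻³·A⁻²) = kg·m³·s⁻⁵·A⁻².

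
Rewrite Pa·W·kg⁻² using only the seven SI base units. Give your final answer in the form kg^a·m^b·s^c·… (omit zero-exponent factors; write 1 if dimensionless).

Pa = kg·m⁻¹·s⁻².
W = kg·m²·s⁻³.
Combining: Pa·W·kg⁻² = (kg·m⁻¹·s⁻²) · (kg·m²·s⁻³) · kg⁻² = m·s⁻⁵.

m·s⁻⁵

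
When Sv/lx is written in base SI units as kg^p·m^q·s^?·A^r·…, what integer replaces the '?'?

lx = lm/m² (illuminance = luminous flux per area),
    = m⁻²·cd.
So lx⁻¹ = m²·cd⁻¹.
Sv = J/kg (equivalent dose = energy per mass),
    = m²·s⁻².
Combining: lx⁻¹·Sv = (m²·cd⁻¹) · (m²·s⁻²) = m⁴·s⁻²·cd⁻¹.
The exponent of s is -2.

-2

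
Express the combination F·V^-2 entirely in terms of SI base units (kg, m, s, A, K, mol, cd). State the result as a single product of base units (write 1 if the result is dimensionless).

F = C/V (capacitance = charge per voltage),
    = A·s/(kg·m²·s⁻³·A⁻¹) (substituting C and V),
    = kg⁻¹·m⁻²·s⁴·A².
V = W/A (potential = power per current),
    = kg·m²·s⁻³·A⁻¹.
So V⁻² = kg⁻²·m⁻⁴·s⁶·A².
Combining: F·V⁻² = (kg⁻¹·m⁻²·s⁴·A²) · (kg⁻²·m⁻⁴·s⁶·A²) = kg⁻³·m⁻⁶·s¹⁰·A⁴.

kg⁻³·m⁻⁶·s¹⁰·A⁴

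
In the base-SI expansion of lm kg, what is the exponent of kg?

1

lm = cd.
Combining: lm·kg = cd · kg = kg·cd.
The exponent of kg is 1.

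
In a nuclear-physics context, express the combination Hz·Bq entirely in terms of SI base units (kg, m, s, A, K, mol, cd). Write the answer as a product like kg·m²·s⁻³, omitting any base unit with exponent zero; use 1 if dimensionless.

Hz = s⁻¹.
Bq = s⁻¹.
Combining: Hz·Bq = s⁻¹ · s⁻¹ = s⁻².

s⁻²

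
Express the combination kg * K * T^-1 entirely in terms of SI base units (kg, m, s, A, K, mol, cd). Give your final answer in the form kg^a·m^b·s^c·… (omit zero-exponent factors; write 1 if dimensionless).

T = Wb/m² (flux density = flux per area),
    = kg·s⁻²·A⁻¹.
So T⁻¹ = kg⁻¹·s²·A.
Combining: kg·K·T⁻¹ = kg · K · (kg⁻¹·s²·A) = s²·A·K.

s²·A·K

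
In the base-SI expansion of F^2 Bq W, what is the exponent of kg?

F = C/V (capacitance = charge per voltage),
    = A·s/(kg·m²·s⁻³·A⁻¹) (substituting C and V),
    = kg⁻¹·m⁻²·s⁴·A².
So F² = kg⁻²·m⁻⁴·s⁸·A⁴.
Bq = 1/s = s⁻¹ (activity is decays per second).
W = J/s (power = energy per time),
    = kg·m²·s⁻³.
Combining: F²·Bq·W = (kg⁻²·m⁻⁴·s⁸·A⁴) · s⁻¹ · (kg·m²·s⁻³) = kg⁻¹·m⁻²·s⁴·A⁴.
The exponent of kg is -1.

-1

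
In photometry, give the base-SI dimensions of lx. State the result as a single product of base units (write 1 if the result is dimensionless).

lx = m⁻²·cd.

m⁻²·cd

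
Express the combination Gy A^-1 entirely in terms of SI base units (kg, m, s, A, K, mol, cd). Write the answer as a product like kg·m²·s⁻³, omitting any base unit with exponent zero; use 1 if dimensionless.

m²·s⁻²·A⁻¹

Gy = J/kg (absorbed dose = energy per mass),
    = m²·s⁻².
Combining: Gy·A⁻¹ = (m²·s⁻²) · A⁻¹ = m²·s⁻²·A⁻¹.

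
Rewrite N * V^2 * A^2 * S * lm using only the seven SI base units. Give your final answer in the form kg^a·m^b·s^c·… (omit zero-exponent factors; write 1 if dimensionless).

kg²·m³·s⁻⁵·A²·cd

N = kg·m·s⁻².
V = kg·m²·s⁻³·A⁻¹.
So V² = kg²·m⁴·s⁻⁶·A⁻².
S = kg⁻¹·m⁻²·s³·A².
lm = cd.
Combining: N·V²·A²·S·lm = (kg·m·s⁻²) · (kg²·m⁴·s⁻⁶·A⁻²) · A² · (kg⁻¹·m⁻²·s³·A²) · cd = kg²·m³·s⁻⁵·A²·cd.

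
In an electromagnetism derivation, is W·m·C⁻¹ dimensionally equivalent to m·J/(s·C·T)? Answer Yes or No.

No

Left side:
  W = J/s (power = energy per time),
      = kg·m²·s⁻³.
  C = A·s = s·A (charge = current × time).
  So C⁻¹ = s⁻¹·A⁻¹.
  Combining: W·m·C⁻¹ = (kg·m²·s⁻³) · m · (s⁻¹·A⁻¹) = kg·m³·s⁻⁴·A⁻¹.
Right side:
  J = N·m (work = force × distance),
      = kg·m²·s⁻².
  C = A·s = s·A (charge = current × time).
  So C⁻¹ = s⁻¹·A⁻¹.
  T = Wb/m² (flux density = flux per area),
      = kg·s⁻²·A⁻¹.
  So T⁻¹ = kg⁻¹·s²·A.
  Combining: m·s⁻¹·J·C⁻¹·T⁻¹ = m · s⁻¹ · (kg·m²·s⁻²) · (s⁻¹·A⁻¹) · (kg⁻¹·s²·A) = m³·s⁻².
Left is kg·m³·s⁻⁴·A⁻¹; right is m³·s⁻² — different.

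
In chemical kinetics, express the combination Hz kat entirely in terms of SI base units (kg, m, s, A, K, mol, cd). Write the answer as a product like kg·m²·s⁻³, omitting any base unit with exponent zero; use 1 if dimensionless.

Hz = 1/s = s⁻¹ (frequency is cycles per second).
kat = mol/s = s⁻¹·mol (catalytic activity).
Combining: Hz·kat = s⁻¹ · (s⁻¹·mol) = s⁻²·mol.

s⁻²·mol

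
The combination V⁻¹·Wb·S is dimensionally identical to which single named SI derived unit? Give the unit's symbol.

V = W/A (potential = power per current),
    = kg·m²·s⁻³·A⁻¹.
So V⁻¹ = kg⁻¹·m⁻²·s³·A.
Wb = V·s (flux: a volt is a weber per second),
    = kg·m²·s⁻²·A⁻¹.
S = 1/Ω (conductance is reciprocal resistance),
    = kg⁻¹·m⁻²·s³·A².
Combining: V⁻¹·Wb·S = (kg⁻¹·m⁻²·s³·A) · (kg·m²·s⁻²·A⁻¹) · (kg⁻¹·m⁻²·s³·A²) = kg⁻¹·m⁻²·s⁴·A².
kg⁻¹·m⁻²·s⁴·A² is the base-SI form of the farad.

F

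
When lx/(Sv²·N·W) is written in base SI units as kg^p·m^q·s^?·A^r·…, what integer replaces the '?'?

Sv = J/kg (equivalent dose = energy per mass),
    = m²·s⁻².
So Sv⁻² = m⁻⁴·s⁴.
N = kg·m/s² = kg·m·s⁻² (force = mass × acceleration).
So N⁻¹ = kg⁻¹·m⁻¹·s².
lx = lm/m² (illuminance = luminous flux per area),
    = m⁻²·cd.
W = J/s (power = energy per time),
    = kg·m²·s⁻³.
So W⁻¹ = kg⁻¹·m⁻²·s³.
Combining: Sv⁻²·N⁻¹·lx·W⁻¹ = (m⁻⁴·s⁴) · (kg⁻¹·m⁻¹·s²) · (m⁻²·cd) · (kg⁻¹·m⁻²·s³) = kg⁻²·m⁻⁹·s⁹·cd.
The exponent of s is 9.

9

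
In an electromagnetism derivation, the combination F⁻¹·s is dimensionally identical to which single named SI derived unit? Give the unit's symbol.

F = C/V (capacitance = charge per voltage),
    = A·s/(kg·m²·s⁻³·A⁻¹) (substituting C and V),
    = kg⁻¹·m⁻²·s⁴·A².
So F⁻¹ = kg·m²·s⁻⁴·A⁻².
Combining: F⁻¹·s = (kg·m²·s⁻⁴·A⁻²) · s = kg·m²·s⁻³·A⁻².
kg·m²·s⁻³·A⁻² is the base-SI form of the ohm.

Ω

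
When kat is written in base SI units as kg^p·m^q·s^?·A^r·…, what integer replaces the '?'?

-1

kat = mol/s = s⁻¹·mol (catalytic activity).
The exponent of s is -1.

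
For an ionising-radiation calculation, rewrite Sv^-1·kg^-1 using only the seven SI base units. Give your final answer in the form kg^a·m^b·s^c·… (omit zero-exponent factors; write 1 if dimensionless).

Sv = m²·s⁻².
So Sv⁻¹ = m⁻²·s².
Combining: Sv⁻¹·kg⁻¹ = (m⁻²·s²) · kg⁻¹ = kg⁻¹·m⁻²·s².

kg⁻¹·m⁻²·s²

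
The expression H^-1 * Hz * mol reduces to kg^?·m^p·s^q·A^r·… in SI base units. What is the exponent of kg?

-1

H = kg·m²·s⁻²·A⁻².
So H⁻¹ = kg⁻¹·m⁻²·s²·A².
Hz = s⁻¹.
Combining: H⁻¹·Hz·mol = (kg⁻¹·m⁻²·s²·A²) · s⁻¹ · mol = kg⁻¹·m⁻²·s·A²·mol.
The exponent of kg is -1.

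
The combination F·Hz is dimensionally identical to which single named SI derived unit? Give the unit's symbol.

F = kg⁻¹·m⁻²·s⁴·A².
Hz = s⁻¹.
Combining: F·Hz = (kg⁻¹·m⁻²·s⁴·A²) · s⁻¹ = kg⁻¹·m⁻²·s³·A².
kg⁻¹·m⁻²·s³·A² is the base-SI form of the siemens.

S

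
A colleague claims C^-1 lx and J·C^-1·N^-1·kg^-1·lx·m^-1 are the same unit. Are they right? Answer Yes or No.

Left side:
  C = s·A.
  So C⁻¹ = s⁻¹·A⁻¹.
  lx = m⁻²·cd.
  Combining: C⁻¹·lx = (s⁻¹·A⁻¹) · (m⁻²·cd) = m⁻²·s⁻¹·A⁻¹·cd.
Right side:
  J = N·m (work = force × distance),
      = kg·m²·s⁻².
  C = A·s = s·A (charge = current × time).
  So C⁻¹ = s⁻¹·A⁻¹.
  N = kg·m/s² = kg·m·s⁻² (force = mass × acceleration).
  So N⁻¹ = kg⁻¹·m⁻¹·s².
  lx = lm/m² (illuminance = luminous flux per area),
      = m⁻²·cd.
  Combining: J·C⁻¹·N⁻¹·kg⁻¹·lx·m⁻¹ = (kg·m²·s⁻²) · (s⁻¹·A⁻¹) · (kg⁻¹·m⁻¹·s²) · kg⁻¹ · (m⁻²·cd) · m⁻¹ = kg⁻¹·m⁻²·s⁻¹·A⁻¹·cd.
Left is m⁻²·s⁻¹·A⁻¹·cd; right is kg⁻¹·m⁻²·s⁻¹·A⁻¹·cd — different.

No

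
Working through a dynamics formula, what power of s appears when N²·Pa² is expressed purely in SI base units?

-8

N = kg·m·s⁻².
So N² = kg²·m²·s⁻⁴.
Pa = kg·m⁻¹·s⁻².
So Pa² = kg²·m⁻²·s⁻⁴.
Combining: N²·Pa² = (kg²·m²·s⁻⁴) · (kg²·m⁻²·s⁻⁴) = kg⁴·s⁻⁸.
The exponent of s is -8.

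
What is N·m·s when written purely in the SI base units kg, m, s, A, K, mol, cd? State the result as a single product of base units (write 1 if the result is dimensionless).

N = kg·m/s² = kg·m·s⁻² (force = mass × acceleration).
Combining: N·m·s = (kg·m·s⁻²) · m · s = kg·m²·s⁻¹.

kg·m²·s⁻¹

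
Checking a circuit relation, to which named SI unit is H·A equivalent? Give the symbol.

H = Wb/A (inductance = flux per current),
    = kg·m²·s⁻²·A⁻².
Combining: H·A = (kg·m²·s⁻²·A⁻²) · A = kg·m²·s⁻²·A⁻¹.
kg·m²·s⁻²·A⁻¹ is the base-SI form of the weber.

Wb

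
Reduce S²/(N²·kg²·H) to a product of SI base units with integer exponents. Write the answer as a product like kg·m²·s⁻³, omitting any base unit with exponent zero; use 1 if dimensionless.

S = 1/Ω (conductance is reciprocal resistance),
    = kg⁻¹·m⁻²·s³·A².
So S² = kg⁻²·m⁻⁴·s⁶·A⁴.
N = kg·m/s² = kg·m·s⁻² (force = mass × acceleration).
So N⁻² = kg⁻²·m⁻²·s⁴.
H = Wb/A (inductance = flux per current),
    = kg·m²·s⁻²·A⁻².
So H⁻¹ = kg⁻¹·m⁻²·s²·A².
Combining: S²·N⁻²·kg⁻²·H⁻¹ = (kg⁻²·m⁻⁴·s⁶·A⁴) · (kg⁻²·m⁻²·s⁴) · kg⁻² · (kg⁻¹·m⁻²·s²·A²) = kg⁻⁷·m⁻⁸·s¹²·A⁶.

kg⁻⁷·m⁻⁸·s¹²·A⁶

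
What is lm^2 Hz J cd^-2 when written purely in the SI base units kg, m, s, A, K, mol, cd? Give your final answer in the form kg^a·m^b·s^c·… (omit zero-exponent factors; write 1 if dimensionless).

lm = cd.
So lm² = cd².
Hz = s⁻¹.
J = kg·m²·s⁻².
Combining: lm²·Hz·J·cd⁻² = cd² · s⁻¹ · (kg·m²·s⁻²) · cd⁻² = kg·m²·s⁻³.

kg·m²·s⁻³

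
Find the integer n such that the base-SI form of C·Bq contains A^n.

1

C = A·s = s·A (charge = current × time).
Bq = 1/s = s⁻¹ (activity is decays per second).
Combining: C·Bq = (s·A) · s⁻¹ = A.
The exponent of A is 1.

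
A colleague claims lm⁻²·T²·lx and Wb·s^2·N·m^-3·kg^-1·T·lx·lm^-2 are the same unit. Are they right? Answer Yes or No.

Yes

Left side:
  lm = cd·sr = cd (luminous flux; sr is dimensionless).
  So lm⁻² = cd⁻².
  T = Wb/m² (flux density = flux per area),
      = kg·s⁻²·A⁻¹.
  So T² = kg²·s⁻⁴·A⁻².
  lx = lm/m² (illuminance = luminous flux per area),
      = m⁻²·cd.
  Combining: lm⁻²·T²·lx = cd⁻² · (kg²·s⁻⁴·A⁻²) · (m⁻²·cd) = kg²·m⁻²·s⁻⁴·A⁻²·cd⁻¹.
Right side:
  Wb = kg·m²·s⁻²·A⁻¹.
  N = kg·m·s⁻².
  T = kg·s⁻²·A⁻¹.
  lx = m⁻²·cd.
  lm = cd.
  So lm⁻² = cd⁻².
  Combining: Wb·s²·N·m⁻³·kg⁻¹·T·lx·lm⁻² = (kg·m²·s⁻²·A⁻¹) · s² · (kg·m·s⁻²) · m⁻³ · kg⁻¹ · (kg·s⁻²·A⁻¹) · (m⁻²·cd) · cd⁻² = kg²·m⁻²·s⁻⁴·A⁻²·cd⁻¹.
Both reduce to kg²·m⁻²·s⁻⁴·A⁻²·cd⁻¹.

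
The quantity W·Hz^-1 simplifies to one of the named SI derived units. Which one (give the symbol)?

J

W = J/s (power = energy per time),
    = kg·m²·s⁻³.
Hz = 1/s = s⁻¹ (frequency is cycles per second).
So Hz⁻¹ = s.
Combining: W·Hz⁻¹ = (kg·m²·s⁻³) · s = kg·m²·s⁻².
kg·m²·s⁻² is the base-SI form of the joule.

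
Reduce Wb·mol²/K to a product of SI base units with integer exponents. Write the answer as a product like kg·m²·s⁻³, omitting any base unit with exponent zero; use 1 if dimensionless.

kg·m²·s⁻²·A⁻¹·K⁻¹·mol²

Wb = V·s (flux: a volt is a weber per second),
    = kg·m²·s⁻²·A⁻¹.
Combining: Wb·K⁻¹·mol² = (kg·m²·s⁻²·A⁻¹) · K⁻¹ · mol² = kg·m²·s⁻²·A⁻¹·K⁻¹·mol².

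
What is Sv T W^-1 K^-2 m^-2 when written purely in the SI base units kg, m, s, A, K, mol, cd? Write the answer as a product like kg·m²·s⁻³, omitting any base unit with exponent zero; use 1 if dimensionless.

m⁻²·s⁻¹·A⁻¹·K⁻²

Sv = m²·s⁻².
T = kg·s⁻²·A⁻¹.
W = kg·m²·s⁻³.
So W⁻¹ = kg⁻¹·m⁻²·s³.
Combining: Sv·T·W⁻¹·K⁻²·m⁻² = (m²·s⁻²) · (kg·s⁻²·A⁻¹) · (kg⁻¹·m⁻²·s³) · K⁻² · m⁻² = m⁻²·s⁻¹·A⁻¹·K⁻².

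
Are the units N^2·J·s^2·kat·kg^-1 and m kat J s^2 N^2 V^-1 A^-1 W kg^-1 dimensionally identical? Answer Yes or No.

Left side:
  N = kg·m/s² = kg·m·s⁻² (force = mass × acceleration).
  So N² = kg²·m²·s⁻⁴.
  J = N·m (work = force × distance),
      = kg·m²·s⁻².
  kat = mol/s = s⁻¹·mol (catalytic activity).
  Combining: N²·J·s²·kat·kg⁻¹ = (kg²·m²·s⁻⁴) · (kg·m²·s⁻²) · s² · (s⁻¹·mol) · kg⁻¹ = kg²·m⁴·s⁻⁵·mol.
Right side:
  kat = mol/s = s⁻¹·mol (catalytic activity).
  J = N·m (work = force × distance),
      = kg·m²·s⁻².
  N = kg·m/s² = kg·m·s⁻² (force = mass × acceleration).
  So N² = kg²·m²·s⁻⁴.
  V = W/A (potential = power per current),
      = kg·m²·s⁻³·A⁻¹.
  So V⁻¹ = kg⁻¹·m⁻²·s³·A.
  W = J/s (power = energy per time),
      = kg·m²·s⁻³.
  Combining: m·kat·J·s²·N²·V⁻¹·A⁻¹·W·kg⁻¹ = m · (s⁻¹·mol) · (kg·m²·s⁻²) · s² · (kg²·m²·s⁻⁴) · (kg⁻¹·m⁻²·s³·A) · A⁻¹ · (kg·m²·s⁻³) · kg⁻¹ = kg²·m⁵·s⁻⁵·mol.
Left is kg²·m⁴·s⁻⁵·mol; right is kg²·m⁵·s⁻⁵·mol — different.

No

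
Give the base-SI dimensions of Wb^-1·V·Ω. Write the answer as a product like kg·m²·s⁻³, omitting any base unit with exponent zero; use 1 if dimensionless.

Wb = kg·m²·s⁻²·A⁻¹.
So Wb⁻¹ = kg⁻¹·m⁻²·s²·A.
V = kg·m²·s⁻³·A⁻¹.
Ω = kg·m²·s⁻³·A⁻².
Combining: Wb⁻¹·V·Ω = (kg⁻¹·m⁻²·s²·A) · (kg·m²·s⁻³·A⁻¹) · (kg·m²·s⁻³·A⁻²) = kg·m²·s⁻⁴·A⁻².

kg·m²·s⁻⁴·A⁻²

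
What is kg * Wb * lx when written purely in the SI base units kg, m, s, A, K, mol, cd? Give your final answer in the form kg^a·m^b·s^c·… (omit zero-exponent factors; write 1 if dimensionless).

Wb = V·s (flux: a volt is a weber per second),
    = kg·m²·s⁻²·A⁻¹.
lx = lm/m² (illuminance = luminous flux per area),
    = m⁻²·cd.
Combining: kg·Wb·lx = kg · (kg·m²·s⁻²·A⁻¹) · (m⁻²·cd) = kg²·s⁻²·A⁻¹·cd.

kg²·s⁻²·A⁻¹·cd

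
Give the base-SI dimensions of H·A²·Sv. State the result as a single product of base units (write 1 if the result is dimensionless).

H = Wb/A (inductance = flux per current),
    = kg·m²·s⁻²·A⁻².
Sv = J/kg (equivalent dose = energy per mass),
    = m²·s⁻².
Combining: H·A²·Sv = (kg·m²·s⁻²·A⁻²) · A² · (m²·s⁻²) = kg·m⁴·s⁻⁴.

kg·m⁴·s⁻⁴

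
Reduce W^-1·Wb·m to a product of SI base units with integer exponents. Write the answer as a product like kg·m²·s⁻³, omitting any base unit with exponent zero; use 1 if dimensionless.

W = J/s (power = energy per time),
    = kg·m²·s⁻³.
So W⁻¹ = kg⁻¹·m⁻²·s³.
Wb = V·s (flux: a volt is a weber per second),
    = kg·m²·s⁻²·A⁻¹.
Combining: W⁻¹·Wb·m = (kg⁻¹·m⁻²·s³) · (kg·m²·s⁻²·A⁻¹) · m = m·s·A⁻¹.

m·s·A⁻¹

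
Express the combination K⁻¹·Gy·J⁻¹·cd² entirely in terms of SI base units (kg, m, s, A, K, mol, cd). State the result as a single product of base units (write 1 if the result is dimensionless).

Gy = m²·s⁻².
J = kg·m²·s⁻².
So J⁻¹ = kg⁻¹·m⁻²·s².
Combining: K⁻¹·Gy·J⁻¹·cd² = K⁻¹ · (m²·s⁻²) · (kg⁻¹·m⁻²·s²) · cd² = kg⁻¹·K⁻¹·cd².

kg⁻¹·K⁻¹·cd²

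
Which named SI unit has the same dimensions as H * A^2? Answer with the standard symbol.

J

H = Wb/A (inductance = flux per current),
    = kg·m²·s⁻²·A⁻².
Combining: H·A² = (kg·m²·s⁻²·A⁻²) · A² = kg·m²·s⁻².
kg·m²·s⁻² is the base-SI form of the joule.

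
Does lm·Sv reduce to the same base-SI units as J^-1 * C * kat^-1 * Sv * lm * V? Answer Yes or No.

Left side:
  lm = cd.
  Sv = m²·s⁻².
  Combining: lm·Sv = cd · (m²·s⁻²) = m²·s⁻²·cd.
Right side:
  J = N·m (work = force × distance),
      = kg·m²·s⁻².
  So J⁻¹ = kg⁻¹·m⁻²·s².
  C = A·s = s·A (charge = current × time).
  kat = mol/s = s⁻¹·mol (catalytic activity).
  So kat⁻¹ = s·mol⁻¹.
  Sv = J/kg (equivalent dose = energy per mass),
      = m²·s⁻².
  lm = cd·sr = cd (luminous flux; sr is dimensionless).
  V = W/A (potential = power per current),
      = kg·m²·s⁻³·A⁻¹.
  Combining: J⁻¹·C·kat⁻¹·Sv·lm·V = (kg⁻¹·m⁻²·s²) · (s·A) · (s·mol⁻¹) · (m²·s⁻²) · cd · (kg·m²·s⁻³·A⁻¹) = m²·s⁻¹·mol⁻¹·cd.
Left is m²·s⁻²·cd; right is m²·s⁻¹·mol⁻¹·cd — different.

No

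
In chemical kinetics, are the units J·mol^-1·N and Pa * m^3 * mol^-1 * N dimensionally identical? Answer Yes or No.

Left side:
  J = N·m (work = force × distance),
      = kg·m²·s⁻².
  N = kg·m/s² = kg·m·s⁻² (force = mass × acceleration).
  Combining: J·mol⁻¹·N = (kg·m²·s⁻²) · mol⁻¹ · (kg·m·s⁻²) = kg²·m³·s⁻⁴·mol⁻¹.
Right side:
  Pa = kg·m⁻¹·s⁻².
  N = kg·m·s⁻².
  Combining: Pa·m³·mol⁻¹·N = (kg·m⁻¹·s⁻²) · m³ · mol⁻¹ · (kg·m·s⁻²) = kg²·m³·s⁻⁴·mol⁻¹.
Both reduce to kg²·m³·s⁻⁴·mol⁻¹.

Yes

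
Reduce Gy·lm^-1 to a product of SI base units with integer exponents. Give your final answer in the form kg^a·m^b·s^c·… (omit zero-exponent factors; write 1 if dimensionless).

Gy = J/kg (absorbed dose = energy per mass),
    = m²·s⁻².
lm = cd·sr = cd (luminous flux; sr is dimensionless).
So lm⁻¹ = cd⁻¹.
Combining: Gy·lm⁻¹ = (m²·s⁻²) · cd⁻¹ = m²·s⁻²·cd⁻¹.

m²·s⁻²·cd⁻¹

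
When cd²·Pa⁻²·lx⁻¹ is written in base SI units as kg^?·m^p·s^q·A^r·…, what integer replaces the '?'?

-2

Pa = N/m² (pressure = force per area),
    = kg·m⁻¹·s⁻².
So Pa⁻² = kg⁻²·m²·s⁴.
lx = lm/m² (illuminance = luminous flux per area),
    = m⁻²·cd.
So lx⁻¹ = m²·cd⁻¹.
Combining: cd²·Pa⁻²·lx⁻¹ = cd² · (kg⁻²·m²·s⁴) · (m²·cd⁻¹) = kg⁻²·m⁴·s⁴·cd.
The exponent of kg is -2.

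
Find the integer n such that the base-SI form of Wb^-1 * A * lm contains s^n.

2

Wb = V·s (flux: a volt is a weber per second),
    = kg·m²·s⁻²·A⁻¹.
So Wb⁻¹ = kg⁻¹·m⁻²·s²·A.
lm = cd·sr = cd (luminous flux; sr is dimensionless).
Combining: Wb⁻¹·A·lm = (kg⁻¹·m⁻²·s²·A) · A · cd = kg⁻¹·m⁻²·s²·A²·cd.
The exponent of s is 2.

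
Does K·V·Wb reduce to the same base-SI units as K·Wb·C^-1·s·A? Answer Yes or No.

No

Left side:
  V = kg·m²·s⁻³·A⁻¹.
  Wb = kg·m²·s⁻²·A⁻¹.
  Combining: K·V·Wb = K · (kg·m²·s⁻³·A⁻¹) · (kg·m²·s⁻²·A⁻¹) = kg²·m⁴·s⁻⁵·A⁻²·K.
Right side:
  Wb = V·s (flux: a volt is a weber per second),
      = kg·m²·s⁻²·A⁻¹.
  C = A·s = s·A (charge = current × time).
  So C⁻¹ = s⁻¹·A⁻¹.
  Combining: K·Wb·C⁻¹·s·A = K · (kg·m²·s⁻²·A⁻¹) · (s⁻¹·A⁻¹) · s · A = kg·m²·s⁻²·A⁻¹·K.
Left is kg²·m⁴·s⁻⁵·A⁻²·K; right is kg·m²·s⁻²·A⁻¹·K — different.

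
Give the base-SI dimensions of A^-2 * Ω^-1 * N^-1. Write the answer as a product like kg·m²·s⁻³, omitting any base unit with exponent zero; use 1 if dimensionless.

kg⁻²·m⁻³·s⁵

Ω = V/A (resistance = voltage per current),
    = kg·m²·s⁻³·A⁻².
So Ω⁻¹ = kg⁻¹·m⁻²·s³·A².
N = kg·m/s² = kg·m·s⁻² (force = mass × acceleration).
So N⁻¹ = kg⁻¹·m⁻¹·s².
Combining: A⁻²·Ω⁻¹·N⁻¹ = A⁻² · (kg⁻¹·m⁻²·s³·A²) · (kg⁻¹·m⁻¹·s²) = kg⁻²·m⁻³·s⁵.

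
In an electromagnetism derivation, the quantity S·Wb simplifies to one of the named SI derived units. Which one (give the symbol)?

C

S = kg⁻¹·m⁻²·s³·A².
Wb = kg·m²·s⁻²·A⁻¹.
Combining: S·Wb = (kg⁻¹·m⁻²·s³·A²) · (kg·m²·s⁻²·A⁻¹) = s·A.
s·A is the base-SI form of the coulomb.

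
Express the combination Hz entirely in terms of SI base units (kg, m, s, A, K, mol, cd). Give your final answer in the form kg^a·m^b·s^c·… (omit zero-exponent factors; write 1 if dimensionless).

Hz = s⁻¹.

s⁻¹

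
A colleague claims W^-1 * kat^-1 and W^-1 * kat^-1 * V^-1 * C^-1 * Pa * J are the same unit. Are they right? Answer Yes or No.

Left side:
  W = kg·m²·s⁻³.
  So W⁻¹ = kg⁻¹·m⁻²·s³.
  kat = s⁻¹·mol.
  So kat⁻¹ = s·mol⁻¹.
  Combining: W⁻¹·kat⁻¹ = (kg⁻¹·m⁻²·s³) · (s·mol⁻¹) = kg⁻¹·m⁻²·s⁴·mol⁻¹.
Right side:
  W = J/s (power = energy per time),
      = kg·m²·s⁻³.
  So W⁻¹ = kg⁻¹·m⁻²·s³.
  kat = mol/s = s⁻¹·mol (catalytic activity).
  So kat⁻¹ = s·mol⁻¹.
  V = W/A (potential = power per current),
      = kg·m²·s⁻³·A⁻¹.
  So V⁻¹ = kg⁻¹·m⁻²·s³·A.
  C = A·s = s·A (charge = current × time).
  So C⁻¹ = s⁻¹·A⁻¹.
  Pa = N/m² (pressure = force per area),
      = kg·m⁻¹·s⁻².
  J = N·m (work = force × distance),
      = kg·m²·s⁻².
  Combining: W⁻¹·kat⁻¹·V⁻¹·C⁻¹·Pa·J = (kg⁻¹·m⁻²·s³) · (s·mol⁻¹) · (kg⁻¹·m⁻²·s³·A) · (s⁻¹·A⁻¹) · (kg·m⁻¹·s⁻²) · (kg·m²·s⁻²) = m⁻³·s²·mol⁻¹.
Left is kg⁻¹·m⁻²·s⁴·mol⁻¹; right is m⁻³·s²·mol⁻¹ — different.

No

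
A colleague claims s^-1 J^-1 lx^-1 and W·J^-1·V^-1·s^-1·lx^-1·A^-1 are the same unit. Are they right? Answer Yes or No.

Left side:
  J = kg·m²·s⁻².
  So J⁻¹ = kg⁻¹·m⁻²·s².
  lx = m⁻²·cd.
  So lx⁻¹ = m²·cd⁻¹.
  Combining: s⁻¹·J⁻¹·lx⁻¹ = s⁻¹ · (kg⁻¹·m⁻²·s²) · (m²·cd⁻¹) = kg⁻¹·s·cd⁻¹.
Right side:
  W = kg·m²·s⁻³.
  J = kg·m²·s⁻².
  So J⁻¹ = kg⁻¹·m⁻²·s².
  V = kg·m²·s⁻³·A⁻¹.
  So V⁻¹ = kg⁻¹·m⁻²·s³·A.
  lx = m⁻²·cd.
  So lx⁻¹ = m²·cd⁻¹.
  Combining: W·J⁻¹·V⁻¹·s⁻¹·lx⁻¹·A⁻¹ = (kg·m²·s⁻³) · (kg⁻¹·m⁻²·s²) · (kg⁻¹·m⁻²·s³·A) · s⁻¹ · (m²·cd⁻¹) · A⁻¹ = kg⁻¹·s·cd⁻¹.
Both reduce to kg⁻¹·s·cd⁻¹.

Yes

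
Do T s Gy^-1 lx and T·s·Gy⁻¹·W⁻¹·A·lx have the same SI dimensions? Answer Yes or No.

No

Left side:
  T = kg·s⁻²·A⁻¹.
  Gy = m²·s⁻².
  So Gy⁻¹ = m⁻²·s².
  lx = m⁻²·cd.
  Combining: T·s·Gy⁻¹·lx = (kg·s⁻²·A⁻¹) · s · (m⁻²·s²) · (m⁻²·cd) = kg·m⁻⁴·s·A⁻¹·cd.
Right side:
  T = kg·s⁻²·A⁻¹.
  Gy = m²·s⁻².
  So Gy⁻¹ = m⁻²·s².
  W = kg·m²·s⁻³.
  So W⁻¹ = kg⁻¹·m⁻²·s³.
  lx = m⁻²·cd.
  Combining: T·s·Gy⁻¹·W⁻¹·A·lx = (kg·s⁻²·A⁻¹) · s · (m⁻²·s²) · (kg⁻¹·m⁻²·s³) · A · (m⁻²·cd) = m⁻⁶·s⁴·cd.
Left is kg·m⁻⁴·s·A⁻¹·cd; right is m⁻⁶·s⁴·cd — different.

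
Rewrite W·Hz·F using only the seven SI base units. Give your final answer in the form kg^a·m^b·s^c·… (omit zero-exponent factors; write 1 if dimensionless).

W = J/s (power = energy per time),
    = kg·m²·s⁻³.
Hz = 1/s = s⁻¹ (frequency is cycles per second).
F = C/V (capacitance = charge per voltage),
    = A·s/(kg·m²·s⁻³·A⁻¹) (substituting C and V),
    = kg⁻¹·m⁻²·s⁴·A².
Combining: W·Hz·F = (kg·m²·s⁻³) · s⁻¹ · (kg⁻¹·m⁻²·s⁴·A²) = A².

A²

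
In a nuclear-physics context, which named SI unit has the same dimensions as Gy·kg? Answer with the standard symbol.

Gy = J/kg (absorbed dose = energy per mass),
    = m²·s⁻².
Combining: Gy·kg = (m²·s⁻²) · kg = kg·m²·s⁻².
kg·m²·s⁻² is the base-SI form of the joule.

J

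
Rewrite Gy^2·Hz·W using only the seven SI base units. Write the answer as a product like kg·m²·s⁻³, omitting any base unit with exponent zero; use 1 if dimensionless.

Gy = m²·s⁻².
So Gy² = m⁴·s⁻⁴.
Hz = s⁻¹.
W = kg·m²·s⁻³.
Combining: Gy²·Hz·W = (m⁴·s⁻⁴) · s⁻¹ · (kg·m²·s⁻³) = kg·m⁶·s⁻⁸.

kg·m⁶·s⁻⁸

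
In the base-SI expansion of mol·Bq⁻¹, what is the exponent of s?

1

Bq = s⁻¹.
So Bq⁻¹ = s.
Combining: mol·Bq⁻¹ = mol · s = s·mol.
The exponent of s is 1.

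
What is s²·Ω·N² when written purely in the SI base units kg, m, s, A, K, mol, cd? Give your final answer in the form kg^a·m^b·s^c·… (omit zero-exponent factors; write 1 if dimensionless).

Ω = kg·m²·s⁻³·A⁻².
N = kg·m·s⁻².
So N² = kg²·m²·s⁻⁴.
Combining: s²·Ω·N² = s² · (kg·m²·s⁻³·A⁻²) · (kg²·m²·s⁻⁴) = kg³·m⁴·s⁻⁵·A⁻².

kg³·m⁴·s⁻⁵·A⁻²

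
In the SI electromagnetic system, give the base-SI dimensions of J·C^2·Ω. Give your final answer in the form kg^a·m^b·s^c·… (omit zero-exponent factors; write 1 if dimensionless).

kg²·m⁴·s⁻³

J = N·m (work = force × distance),
    = kg·m²·s⁻².
C = A·s = s·A (charge = current × time).
So C² = s²·A².
Ω = V/A (resistance = voltage per current),
    = kg·m²·s⁻³·A⁻².
Combining: J·C²·Ω = (kg·m²·s⁻²) · (s²·A²) · (kg·m²·s⁻³·A⁻²) = kg²·m⁴·s⁻³.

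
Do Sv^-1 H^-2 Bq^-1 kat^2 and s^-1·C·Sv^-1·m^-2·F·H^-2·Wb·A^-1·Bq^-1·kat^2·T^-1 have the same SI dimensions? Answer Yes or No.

No

Left side:
  Sv = J/kg (equivalent dose = energy per mass),
      = m²·s⁻².
  So Sv⁻¹ = m⁻²·s².
  H = Wb/A (inductance = flux per current),
      = kg·m²·s⁻²·A⁻².
  So H⁻² = kg⁻²·m⁻⁴·s⁴·A⁴.
  Bq = 1/s = s⁻¹ (activity is decays per second).
  So Bq⁻¹ = s.
  kat = mol/s = s⁻¹·mol (catalytic activity).
  So kat² = s⁻²·mol².
  Combining: Sv⁻¹·H⁻²·Bq⁻¹·kat² = (m⁻²·s²) · (kg⁻²·m⁻⁴·s⁴·A⁴) · s · (s⁻²·mol²) = kg⁻²·m⁻⁶·s⁵·A⁴·mol².
Right side:
  C = s·A.
  Sv = m²·s⁻².
  So Sv⁻¹ = m⁻²·s².
  F = kg⁻¹·m⁻²·s⁴·A².
  H = kg·m²·s⁻²·A⁻².
  So H⁻² = kg⁻²·m⁻⁴·s⁴·A⁴.
  Wb = kg·m²·s⁻²·A⁻¹.
  Bq = s⁻¹.
  So Bq⁻¹ = s.
  kat = s⁻¹·mol.
  So kat² = s⁻²·mol².
  T = kg·s⁻²·A⁻¹.
  So T⁻¹ = kg⁻¹·s²·A.
  Combining: s⁻¹·C·Sv⁻¹·m⁻²·F·H⁻²·Wb·A⁻¹·Bq⁻¹·kat²·T⁻¹ = s⁻¹ · (s·A) · (m⁻²·s²) · m⁻² · (kg⁻¹·m⁻²·s⁴·A²) · (kg⁻²·m⁻⁴·s⁴·A⁴) · (kg·m²·s⁻²·A⁻¹) · A⁻¹ · s · (s⁻²·mol²) · (kg⁻¹·s²·A) = kg⁻³·m⁻⁸·s⁹·A⁶·mol².
Left is kg⁻²·m⁻⁶·s⁵·A⁴·mol²; right is kg⁻³·m⁻⁸·s⁹·A⁶·mol² — different.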